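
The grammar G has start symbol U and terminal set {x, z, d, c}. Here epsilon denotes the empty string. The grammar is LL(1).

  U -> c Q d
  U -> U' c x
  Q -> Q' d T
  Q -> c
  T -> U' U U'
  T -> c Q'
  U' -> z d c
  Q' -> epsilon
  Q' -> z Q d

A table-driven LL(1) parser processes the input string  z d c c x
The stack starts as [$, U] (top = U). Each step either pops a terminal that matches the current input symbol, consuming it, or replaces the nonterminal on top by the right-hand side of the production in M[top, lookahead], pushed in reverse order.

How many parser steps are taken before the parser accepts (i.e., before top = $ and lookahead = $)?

step 1: stack=$ U  input=z d c c x $  — expand U -> U' c x
step 2: stack=$ x c U'  input=z d c c x $  — expand U' -> z d c
step 3: stack=$ x c c d z  input=z d c c x $  — match z
step 4: stack=$ x c c d  input=d c c x $  — match d
step 5: stack=$ x c c  input=c c x $  — match c
step 6: stack=$ x c  input=c x $  — match c
step 7: stack=$ x  input=x $  — match x
Accept reached after 7 steps.

7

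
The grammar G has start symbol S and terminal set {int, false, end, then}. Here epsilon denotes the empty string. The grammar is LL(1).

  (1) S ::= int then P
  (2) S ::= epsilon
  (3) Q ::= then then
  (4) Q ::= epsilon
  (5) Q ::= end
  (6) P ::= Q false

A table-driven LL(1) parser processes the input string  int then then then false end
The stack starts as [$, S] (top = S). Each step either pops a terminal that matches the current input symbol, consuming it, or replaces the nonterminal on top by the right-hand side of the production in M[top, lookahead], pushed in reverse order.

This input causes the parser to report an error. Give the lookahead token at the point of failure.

     Stack              Input                           Action
  1  $ S                int then then then false end $  expand S ::= int then P
  2  $ P then int       int then then then false end $  match int
  3  $ P then           then then then false end $      match then
  4  $ P                then then false end $           expand P ::= Q false
  5  $ false Q          then then false end $           expand Q ::= then then
  6  $ false then then  then then false end $           match then
  7  $ false then       then false end $                match then
  8  $ false            false end $                     match false
  9  $                  end $                           error: stack empty but input remains

end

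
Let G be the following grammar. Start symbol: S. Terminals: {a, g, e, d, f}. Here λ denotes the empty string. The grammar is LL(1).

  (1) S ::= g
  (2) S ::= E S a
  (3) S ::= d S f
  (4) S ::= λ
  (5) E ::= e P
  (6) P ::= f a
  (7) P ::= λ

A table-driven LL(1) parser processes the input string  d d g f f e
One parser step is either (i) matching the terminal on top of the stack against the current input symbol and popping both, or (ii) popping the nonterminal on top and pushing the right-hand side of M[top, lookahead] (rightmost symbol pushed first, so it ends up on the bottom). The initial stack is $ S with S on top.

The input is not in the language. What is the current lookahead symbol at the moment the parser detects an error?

     Stack      Input          Action
  1  $ S        d d g f f e $  expand S ::= d S f
  2  $ f S d    d d g f f e $  match d
  3  $ f S      d g f f e $    expand S ::= d S f
  4  $ f f S d  d g f f e $    match d
  5  $ f f S    g f f e $      expand S ::= g
  6  $ f f g    g f f e $      match g
  7  $ f f      f f e $        match f
  8  $ f        f e $          match f
  9  $          e $            error: stack empty but input remains

e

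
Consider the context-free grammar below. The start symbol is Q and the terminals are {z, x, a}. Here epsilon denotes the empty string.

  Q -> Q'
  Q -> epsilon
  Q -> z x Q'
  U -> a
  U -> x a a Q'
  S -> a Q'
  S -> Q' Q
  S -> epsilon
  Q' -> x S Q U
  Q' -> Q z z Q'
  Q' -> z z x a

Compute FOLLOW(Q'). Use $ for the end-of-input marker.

FIRST(U) = {a, x}
FIRST(Q) = {epsilon, x, z}  (via Q')
FIRST(Q') = {x, z}  (via Q z z Q')
FIRST(S) = {epsilon, a, x, z}  (via Q' Q)
FOLLOW(Q) includes $ since Q is the start symbol.
FOLLOW(S): in Q'->x S Q U, S is followed by Q U with FIRST {a, x, z}. Thus FOLLOW(S) = {a, x, z}.
FOLLOW(Q): in S->Q' Q, the suffix after Q is empty, so FOLLOW(Q) ⊇ FOLLOW(S) = {a, x, z}; in Q'->x S Q U, Q is followed by U with FIRST {a, x}; in Q'->Q z z Q', Q is followed by z z Q' with FIRST {z}. Thus FOLLOW(Q) = {$, a, x, z}.
FOLLOW(U): in Q'->x S Q U, the suffix after U is empty, so FOLLOW(U) ⊇ FOLLOW(Q') = {$, a, x, z}. Thus FOLLOW(U) = {$, a, x, z}.
FOLLOW(Q'): in Q->Q', the suffix after Q' is empty, so FOLLOW(Q') ⊇ FOLLOW(Q) = {$, a, x, z}; in Q->z x Q', the suffix after Q' is empty, so FOLLOW(Q') ⊇ FOLLOW(Q) = {$, a, x, z}; in U->x a a Q', the suffix after Q' is empty, so FOLLOW(Q') ⊇ FOLLOW(U) = {$, a, x, z}; in S->a Q', the suffix after Q' is empty, so FOLLOW(Q') ⊇ FOLLOW(S) = {a, x, z}; in S->Q' Q, Q' is followed by Q with FIRST {epsilon, x, z}; in S->Q' Q, the suffix after Q' is nullable, so FOLLOW(Q') ⊇ FOLLOW(S) = {a, x, z}; in Q'->Q z z Q', the suffix after Q' is empty (adds nothing new). Thus FOLLOW(Q') = {$, a, x, z}.

{$, a, x, z}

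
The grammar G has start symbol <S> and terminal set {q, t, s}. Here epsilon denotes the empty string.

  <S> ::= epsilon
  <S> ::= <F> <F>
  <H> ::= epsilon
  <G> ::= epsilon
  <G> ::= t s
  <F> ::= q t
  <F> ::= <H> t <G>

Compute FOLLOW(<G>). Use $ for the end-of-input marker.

FIRST(<H>) = {epsilon}
FIRST(<G>) = {epsilon, t}
FIRST(<F>) = {q, t}  (via <H> t <G>)
FIRST(<S>) = {epsilon, q, t}  (via <F> <F>)
FOLLOW(<S>) includes $ since <S> is the start symbol.
FOLLOW(<S>): <S> appears on no right-hand side. Thus FOLLOW(<S>) = {$}.
FOLLOW(<H>): in <F>::=<H> t <G>, <H> is followed by t <G> with FIRST {t}. Thus FOLLOW(<H>) = {t}.
FOLLOW(<F>): in <S>::=<F> <F> (occurrence 1), <F> is followed by <F> with FIRST {q, t}; in <S>::=<F> <F> (occurrence 2), the suffix after <F> is empty, so FOLLOW(<F>) ⊇ FOLLOW(<S>) = {$}. Thus FOLLOW(<F>) = {$, q, t}.
FOLLOW(<G>): in <F>::=<H> t <G>, the suffix after <G> is empty, so FOLLOW(<G>) ⊇ FOLLOW(<F>) = {$, q, t}. Thus FOLLOW(<G>) = {$, q, t}.

{$, q, t}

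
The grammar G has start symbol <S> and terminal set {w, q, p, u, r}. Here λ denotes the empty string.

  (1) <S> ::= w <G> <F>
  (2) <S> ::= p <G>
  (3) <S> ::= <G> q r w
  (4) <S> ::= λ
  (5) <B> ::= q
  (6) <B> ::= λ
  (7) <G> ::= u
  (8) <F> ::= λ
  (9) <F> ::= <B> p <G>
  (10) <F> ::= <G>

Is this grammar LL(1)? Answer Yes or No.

Yes

FIRST(<S>) = {λ, p, u, w}
FIRST(<B>) = {λ, q}
FIRST(<G>) = {u}
FIRST(<F>) = {λ, p, q, u}
FOLLOW(<S>) = {$}
FOLLOW(<B>) = {p}
FOLLOW(<G>) = {$, p, q, u}
FOLLOW(<F>) = {$}
Each cell of M receives at most one production.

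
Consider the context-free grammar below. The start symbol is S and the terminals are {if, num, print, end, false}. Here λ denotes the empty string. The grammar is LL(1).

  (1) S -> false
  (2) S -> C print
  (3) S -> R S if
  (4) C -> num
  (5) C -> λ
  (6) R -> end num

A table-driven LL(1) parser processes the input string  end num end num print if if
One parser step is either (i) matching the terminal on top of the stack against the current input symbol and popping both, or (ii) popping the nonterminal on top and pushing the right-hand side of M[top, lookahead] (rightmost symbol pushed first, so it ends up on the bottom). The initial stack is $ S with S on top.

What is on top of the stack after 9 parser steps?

     Stack              Input                          Action
  1  $ S                end num end num print if if $  expand S -> R S if
  2  $ if S R           end num end num print if if $  expand R -> end num
  3  $ if S num end     end num end num print if if $  match end
  4  $ if S num         num end num print if if $      match num
  5  $ if S             end num print if if $          expand S -> R S if
  6  $ if if S R        end num print if if $          expand R -> end num
  7  $ if if S num end  end num print if if $          match end
  8  $ if if S num      num print if if $              match num
  9  $ if if S          print if if $                  expand S -> C print
Stack after step 9: $ if if print C (top = C).

C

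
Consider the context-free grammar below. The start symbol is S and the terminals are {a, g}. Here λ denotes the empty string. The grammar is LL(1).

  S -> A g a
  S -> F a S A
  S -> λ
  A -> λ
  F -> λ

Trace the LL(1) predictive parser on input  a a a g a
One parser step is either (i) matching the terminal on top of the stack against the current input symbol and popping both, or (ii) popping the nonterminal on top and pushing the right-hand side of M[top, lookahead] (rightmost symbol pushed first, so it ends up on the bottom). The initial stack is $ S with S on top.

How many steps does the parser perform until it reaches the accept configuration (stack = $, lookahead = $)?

16

step 1: stack=$ S  input=a a a g a $  — expand S -> F a S A
step 2: stack=$ A S a F  input=a a a g a $  — expand F -> λ
step 3: stack=$ A S a  input=a a a g a $  — match a
step 4: stack=$ A S  input=a a g a $  — expand S -> F a S A
step 5: stack=$ A A S a F  input=a a g a $  — expand F -> λ
step 6: stack=$ A A S a  input=a a g a $  — match a
step 7: stack=$ A A S  input=a g a $  — expand S -> F a S A
step 8: stack=$ A A A S a F  input=a g a $  — expand F -> λ
step 9: stack=$ A A A S a  input=a g a $  — match a
step 10: stack=$ A A A S  input=g a $  — expand S -> A g a
step 11: stack=$ A A A a g A  input=g a $  — expand A -> λ
step 12: stack=$ A A A a g  input=g a $  — match g
step 13: stack=$ A A A a  input=a $  — match a
step 14: stack=$ A A A  input=$  — expand A -> λ
step 15: stack=$ A A  input=$  — expand A -> λ
step 16: stack=$ A  input=$  — expand A -> λ
Accept reached after 16 steps.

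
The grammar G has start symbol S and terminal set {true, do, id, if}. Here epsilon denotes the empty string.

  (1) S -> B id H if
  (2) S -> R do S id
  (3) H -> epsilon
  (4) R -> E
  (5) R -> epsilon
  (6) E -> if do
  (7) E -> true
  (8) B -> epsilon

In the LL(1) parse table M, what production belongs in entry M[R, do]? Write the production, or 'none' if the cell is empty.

R -> epsilon

FIRST(H): from H->epsilon we get {epsilon}. So FIRST(H) = {epsilon}.
FIRST(E): from E->if do we get {if}; from E->true we get {true}. So FIRST(E) = {if, true}.
FIRST(B): from B->epsilon we get {epsilon}. So FIRST(B) = {epsilon}.
FIRST(R): from R->E we get {if, true}; from R->epsilon we get {epsilon}. So FIRST(R) = {epsilon, if, true}.
FIRST(S): from S->B id H if we get {id}; from S->R do S id we get {do, if, true}. So FIRST(S) = {do, id, if, true}.
FOLLOW(S) includes $ since S is the start symbol.
FOLLOW(R): in S->R do S id, R is followed by do S id with FIRST {do}. Thus FOLLOW(R) = {do}.
For R -> E: FIRST(E) = {if, true}, so it goes in M[R, t] for t ∈ {if, true}.
For R -> epsilon: FIRST(epsilon) = {epsilon}, so it goes in M[R, t] for t ∈ {}; since epsilon ∈ FIRST, also for every t ∈ FOLLOW(R) = {do}.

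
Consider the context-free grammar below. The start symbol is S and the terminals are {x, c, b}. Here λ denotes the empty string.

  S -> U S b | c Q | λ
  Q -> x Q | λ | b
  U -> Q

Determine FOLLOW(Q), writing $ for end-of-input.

{$, b, c, x}

FIRST(Q): from Q->x Q we get {x}; from Q->λ we get {λ}; from Q->b we get {b}. So FIRST(Q) = {λ, b, x}.
FIRST(U): from U->Q we get {λ, b, x}. So FIRST(U) = {λ, b, x}.
FIRST(S): from S->U S b we get {b, c, x}; from S->c Q we get {c}; from S->λ we get {λ}. So FIRST(S) = {λ, b, c, x}.
FOLLOW(S) includes $ since S is the start symbol.
FOLLOW(S): in S->U S b, S is followed by b with FIRST {b}. Thus FOLLOW(S) = {$, b}.
FOLLOW(U): in S->U S b, U is followed by S b with FIRST {b, c, x}. Thus FOLLOW(U) = {b, c, x}.
FOLLOW(Q): in S->c Q, the suffix after Q is empty, so FOLLOW(Q) ⊇ FOLLOW(S) = {$, b}; in Q->x Q, the suffix after Q is empty (adds nothing new); in U->Q, the suffix after Q is empty, so FOLLOW(Q) ⊇ FOLLOW(U) = {b, c, x}. Thus FOLLOW(Q) = {$, b, c, x}.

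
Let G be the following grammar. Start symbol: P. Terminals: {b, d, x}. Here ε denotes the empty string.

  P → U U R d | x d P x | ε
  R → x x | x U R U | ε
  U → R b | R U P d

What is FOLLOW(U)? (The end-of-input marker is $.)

{b, d, x}

FIRST(R) = {ε, x}
FIRST(U) = {b, x}  (via R b, R U P d)
FIRST(P) = {ε, b, x}  (via U U R d)
FOLLOW(P) includes $ since P is the start symbol.
FOLLOW(P): in P→x d P x, P is followed by x with FIRST {x}; in U→R U P d, P is followed by d with FIRST {d}. Thus FOLLOW(P) = {$, d, x}.
FOLLOW(R): in P→U U R d, R is followed by d with FIRST {d}; in R→x U R U, R is followed by U with FIRST {b, x}; in U→R b, R is followed by b with FIRST {b}; in U→R U P d, R is followed by U P d with FIRST {b, x}. Thus FOLLOW(R) = {b, d, x}.
FOLLOW(U): in P→U U R d (occurrence 1), U is followed by U R d with FIRST {b, x}; in P→U U R d (occurrence 2), U is followed by R d with FIRST {d, x}; in R→x U R U (occurrence 1), U is followed by R U with FIRST {b, x}; in R→x U R U (occurrence 2), the suffix after U is empty, so FOLLOW(U) ⊇ FOLLOW(R) = {b, d, x}; in U→R U P d, U is followed by P d with FIRST {b, d, x}. Thus FOLLOW(U) = {b, d, x}.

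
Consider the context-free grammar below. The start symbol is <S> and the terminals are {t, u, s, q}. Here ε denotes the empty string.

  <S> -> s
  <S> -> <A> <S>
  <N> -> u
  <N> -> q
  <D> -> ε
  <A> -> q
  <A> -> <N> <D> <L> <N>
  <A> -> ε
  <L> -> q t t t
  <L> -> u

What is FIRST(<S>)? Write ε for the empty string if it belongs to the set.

{q, s, u}

FIRST(<N>): from <N>->u we get {u}; from <N>->q we get {q}. So FIRST(<N>) = {q, u}.
FIRST(<D>): from <D>->ε we get {ε}. So FIRST(<D>) = {ε}.
FIRST(<L>): from <L>->q t t t we get {q}; from <L>->u we get {u}. So FIRST(<L>) = {q, u}.
FIRST(<A>): from <A>->q we get {q}; from <A>-><N> <D> <L> <N> we get {q, u}; from <A>->ε we get {ε}. So FIRST(<A>) = {ε, q, u}.
FIRST(<S>): from <S>->s we get {s}; from <S>-><A> <S> we get {q, s, u}. So FIRST(<S>) = {q, s, u}.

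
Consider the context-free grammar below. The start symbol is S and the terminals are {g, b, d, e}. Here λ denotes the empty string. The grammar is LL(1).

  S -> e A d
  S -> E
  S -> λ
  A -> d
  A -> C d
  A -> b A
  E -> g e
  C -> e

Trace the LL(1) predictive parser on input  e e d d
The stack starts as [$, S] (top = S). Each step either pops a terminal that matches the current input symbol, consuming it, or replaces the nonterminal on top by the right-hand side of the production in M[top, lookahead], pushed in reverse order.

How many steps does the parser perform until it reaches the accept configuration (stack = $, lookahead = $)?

7

step 1: stack=$ S  input=e e d d $  — expand S -> e A d
step 2: stack=$ d A e  input=e e d d $  — match e
step 3: stack=$ d A  input=e d d $  — expand A -> C d
step 4: stack=$ d d C  input=e d d $  — expand C -> e
step 5: stack=$ d d e  input=e d d $  — match e
step 6: stack=$ d d  input=d d $  — match d
step 7: stack=$ d  input=d $  — match d
Accept reached after 7 steps.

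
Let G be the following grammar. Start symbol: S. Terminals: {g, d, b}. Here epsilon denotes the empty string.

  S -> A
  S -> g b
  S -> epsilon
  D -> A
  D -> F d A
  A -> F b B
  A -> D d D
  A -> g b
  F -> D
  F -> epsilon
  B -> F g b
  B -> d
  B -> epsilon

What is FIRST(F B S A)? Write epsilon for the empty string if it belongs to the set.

{b, d, g}

FIRST(S) = {epsilon, b, d, g}  (via A)
FIRST(D) = {b, d, g}  (via A, F d A)
FIRST(F) = {epsilon, b, d, g}  (via D)
FIRST(A) = {b, d, g}  (via F b B, D d D)
FIRST(B) = {epsilon, b, d, g}  (via F g b)
FIRST(F B S A): take FIRST of each symbol in turn, carrying on past any symbol whose FIRST contains epsilon; result {b, d, g}.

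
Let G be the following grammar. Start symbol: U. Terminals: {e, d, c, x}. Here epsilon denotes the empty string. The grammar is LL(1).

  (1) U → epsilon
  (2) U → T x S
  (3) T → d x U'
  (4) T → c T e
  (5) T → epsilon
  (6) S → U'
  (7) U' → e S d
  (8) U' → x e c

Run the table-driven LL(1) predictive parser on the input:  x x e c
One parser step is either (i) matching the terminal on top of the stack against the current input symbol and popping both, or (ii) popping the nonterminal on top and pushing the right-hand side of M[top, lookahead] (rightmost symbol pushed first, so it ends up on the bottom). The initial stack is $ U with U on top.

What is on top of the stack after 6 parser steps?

step 1: stack=$ U  input=x x e c $  — expand U → T x S
step 2: stack=$ S x T  input=x x e c $  — expand T → epsilon
step 3: stack=$ S x  input=x x e c $  — match x
step 4: stack=$ S  input=x e c $  — expand S → U'
step 5: stack=$ U'  input=x e c $  — expand U' → x e c
step 6: stack=$ c e x  input=x e c $  — match x
Stack after step 6: $ c e (top = e).

e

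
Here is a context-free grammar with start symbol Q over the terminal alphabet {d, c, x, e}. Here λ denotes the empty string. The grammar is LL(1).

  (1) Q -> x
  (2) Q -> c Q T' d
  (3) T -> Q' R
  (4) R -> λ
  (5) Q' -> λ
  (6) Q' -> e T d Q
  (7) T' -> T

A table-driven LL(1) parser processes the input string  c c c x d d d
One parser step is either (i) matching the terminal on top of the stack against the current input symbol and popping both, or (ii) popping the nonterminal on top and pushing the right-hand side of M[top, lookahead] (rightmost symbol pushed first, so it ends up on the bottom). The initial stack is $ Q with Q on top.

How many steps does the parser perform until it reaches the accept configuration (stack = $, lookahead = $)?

step 1: stack=$ Q  input=c c c x d d d $  — expand Q -> c Q T' d
step 2: stack=$ d T' Q c  input=c c c x d d d $  — match c
step 3: stack=$ d T' Q  input=c c x d d d $  — expand Q -> c Q T' d
step 4: stack=$ d T' d T' Q c  input=c c x d d d $  — match c
step 5: stack=$ d T' d T' Q  input=c x d d d $  — expand Q -> c Q T' d
step 6: stack=$ d T' d T' d T' Q c  input=c x d d d $  — match c
step 7: stack=$ d T' d T' d T' Q  input=x d d d $  — expand Q -> x
step 8: stack=$ d T' d T' d T' x  input=x d d d $  — match x
step 9: stack=$ d T' d T' d T'  input=d d d $  — expand T' -> T
step 10: stack=$ d T' d T' d T  input=d d d $  — expand T -> Q' R
step 11: stack=$ d T' d T' d R Q'  input=d d d $  — expand Q' -> λ
step 12: stack=$ d T' d T' d R  input=d d d $  — expand R -> λ
step 13: stack=$ d T' d T' d  input=d d d $  — match d
step 14: stack=$ d T' d T'  input=d d $  — expand T' -> T
step 15: stack=$ d T' d T  input=d d $  — expand T -> Q' R
step 16: stack=$ d T' d R Q'  input=d d $  — expand Q' -> λ
step 17: stack=$ d T' d R  input=d d $  — expand R -> λ
step 18: stack=$ d T' d  input=d d $  — match d
step 19: stack=$ d T'  input=d $  — expand T' -> T
step 20: stack=$ d T  input=d $  — expand T -> Q' R
step 21: stack=$ d R Q'  input=d $  — expand Q' -> λ
step 22: stack=$ d R  input=d $  — expand R -> λ
step 23: stack=$ d  input=d $  — match d
Accept reached after 23 steps.

23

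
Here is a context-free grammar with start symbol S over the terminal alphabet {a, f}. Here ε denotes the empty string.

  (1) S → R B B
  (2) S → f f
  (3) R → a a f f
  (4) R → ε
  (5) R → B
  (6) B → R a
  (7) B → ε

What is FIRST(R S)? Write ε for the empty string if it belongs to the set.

{ε, a, f}

FIRST(S) = {ε, a, f}  (via R B B)
FIRST(R) = {ε, a}  (via B)
FIRST(B) = {ε, a}  (via R a)
FIRST(R S): take FIRST of each symbol in turn, carrying on past any symbol whose FIRST contains ε; result {ε, a, f}.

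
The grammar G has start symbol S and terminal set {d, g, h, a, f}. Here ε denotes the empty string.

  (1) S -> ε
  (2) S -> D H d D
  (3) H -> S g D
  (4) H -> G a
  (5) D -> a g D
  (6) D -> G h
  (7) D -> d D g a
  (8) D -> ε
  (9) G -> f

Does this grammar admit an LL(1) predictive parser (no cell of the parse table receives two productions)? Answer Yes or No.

No

FIRST(S) = {ε, a, d, f, g}
FIRST(H) = {a, d, f, g}
FIRST(D) = {ε, a, d, f}
FIRST(G) = {f}
FOLLOW(S) = {$, g}
FOLLOW(H) = {d}
FOLLOW(D) = {$, a, d, f, g}
FOLLOW(G) = {a, h}
Cell M[D, a] receives both D -> a g D and D -> ε — the grammar is not LL(1).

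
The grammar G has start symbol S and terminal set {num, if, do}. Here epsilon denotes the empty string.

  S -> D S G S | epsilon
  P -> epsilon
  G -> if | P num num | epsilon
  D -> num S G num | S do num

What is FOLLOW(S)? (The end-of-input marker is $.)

FIRST(P) = {epsilon}
FIRST(G) = {epsilon, if, num}  (via P num num)
FIRST(S) = {epsilon, do, num}  (via D S G S)
FIRST(D) = {do, num}  (via S do num)
FOLLOW(S) includes $ since S is the start symbol.
FOLLOW(S): in S->D S G S (occurrence 1), S is followed by G S with FIRST {epsilon, do, if, num}; in S->D S G S (occurrence 1), the suffix after S is nullable (adds nothing new); in S->D S G S (occurrence 2), the suffix after S is empty (adds nothing new); in D->num S G num, S is followed by G num with FIRST {if, num}; in D->S do num, S is followed by do num with FIRST {do}. Thus FOLLOW(S) = {$, do, if, num}.
FOLLOW(P): in G->P num num, P is followed by num num with FIRST {num}. Thus FOLLOW(P) = {num}.
FOLLOW(G): in S->D S G S, G is followed by S with FIRST {epsilon, do, num}; in S->D S G S, the suffix after G is nullable, so FOLLOW(G) ⊇ FOLLOW(S) = {$, do, if, num}; in D->num S G num, G is followed by num with FIRST {num}. Thus FOLLOW(G) = {$, do, if, num}.
FOLLOW(D): in S->D S G S, D is followed by S G S with FIRST {epsilon, do, if, num}; in S->D S G S, the suffix after D is nullable, so FOLLOW(D) ⊇ FOLLOW(S) = {$, do, if, num}. Thus FOLLOW(D) = {$, do, if, num}.

{$, do, if, num}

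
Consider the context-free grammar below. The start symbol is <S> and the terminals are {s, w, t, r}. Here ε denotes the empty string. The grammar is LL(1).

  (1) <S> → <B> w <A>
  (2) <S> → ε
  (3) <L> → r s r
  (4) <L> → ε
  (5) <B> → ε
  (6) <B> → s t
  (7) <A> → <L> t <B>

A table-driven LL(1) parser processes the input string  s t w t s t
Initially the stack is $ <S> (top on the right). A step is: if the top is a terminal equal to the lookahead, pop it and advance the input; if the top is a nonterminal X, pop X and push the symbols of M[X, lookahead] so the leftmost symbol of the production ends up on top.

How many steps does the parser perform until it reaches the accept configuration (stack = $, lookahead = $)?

11

      Stack        Input          Action
   1  $ <S>        s t w t s t $  expand <S> → <B> w <A>
   2  $ <A> w <B>  s t w t s t $  expand <B> → s t
   3  $ <A> w t s  s t w t s t $  match s
   4  $ <A> w t    t w t s t $    match t
   5  $ <A> w      w t s t $      match w
   6  $ <A>        t s t $        expand <A> → <L> t <B>
   7  $ <B> t <L>  t s t $        expand <L> → ε
   8  $ <B> t      t s t $        match t
   9  $ <B>        s t $          expand <B> → s t
  10  $ t s        s t $          match s
  11  $ t          t $            match t
Accept reached after 11 steps.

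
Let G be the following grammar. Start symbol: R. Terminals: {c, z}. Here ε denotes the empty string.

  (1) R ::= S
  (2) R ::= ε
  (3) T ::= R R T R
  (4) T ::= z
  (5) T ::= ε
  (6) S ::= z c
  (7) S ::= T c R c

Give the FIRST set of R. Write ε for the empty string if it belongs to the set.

{ε, c, z}

FIRST(R): from R::=S we get {c, z}; from R::=ε we get {ε}. So FIRST(R) = {ε, c, z}.
FIRST(T): from T::=R R T R we get {ε, c, z}; from T::=z we get {z}; from T::=ε we get {ε}. So FIRST(T) = {ε, c, z}.
FIRST(S): from S::=z c we get {z}; from S::=T c R c we get {c, z}. So FIRST(S) = {c, z}.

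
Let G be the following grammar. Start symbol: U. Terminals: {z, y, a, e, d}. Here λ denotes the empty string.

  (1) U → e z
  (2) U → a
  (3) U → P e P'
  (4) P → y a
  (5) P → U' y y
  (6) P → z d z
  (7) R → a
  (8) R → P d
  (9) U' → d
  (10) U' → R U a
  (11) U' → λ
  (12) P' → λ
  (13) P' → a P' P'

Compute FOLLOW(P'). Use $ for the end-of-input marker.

FIRST(P'): from P'→λ we get {λ}; from P'→a P' P' we get {a}. So FIRST(P') = {λ, a}.
FIRST(U): from U→e z we get {e}; from U→a we get {a}; from U→P e P' we get {a, d, y, z}. So FIRST(U) = {a, d, e, y, z}.
FIRST(P): from P→y a we get {y}; from P→U' y y we get {a, d, y, z}; from P→z d z we get {z}. So FIRST(P) = {a, d, y, z}.
FIRST(R): from R→a we get {a}; from R→P d we get {a, d, y, z}. So FIRST(R) = {a, d, y, z}.
FIRST(U'): from U'→d we get {d}; from U'→R U a we get {a, d, y, z}; from U'→λ we get {λ}. So FIRST(U') = {λ, a, d, y, z}.
FOLLOW(U) includes $ since U is the start symbol.
FOLLOW(U): in U'→R U a, U is followed by a with FIRST {a}. Thus FOLLOW(U) = {$, a}.
FOLLOW(P): in U→P e P', P is followed by e P' with FIRST {e}; in R→P d, P is followed by d with FIRST {d}. Thus FOLLOW(P) = {d, e}.
FOLLOW(R): in U'→R U a, R is followed by U a with FIRST {a, d, e, y, z}. Thus FOLLOW(R) = {a, d, e, y, z}.
FOLLOW(U'): in P→U' y y, U' is followed by y y with FIRST {y}. Thus FOLLOW(U') = {y}.
FOLLOW(P'): in U→P e P', the suffix after P' is empty, so FOLLOW(P') ⊇ FOLLOW(U) = {$, a}; in P'→a P' P' (occurrence 1), P' is followed by P' with FIRST {λ, a}; in P'→a P' P' (occurrence 1), the suffix after P' is nullable (adds nothing new); in P'→a P' P' (occurrence 2), the suffix after P' is empty (adds nothing new). Thus FOLLOW(P') = {$, a}.

{$, a}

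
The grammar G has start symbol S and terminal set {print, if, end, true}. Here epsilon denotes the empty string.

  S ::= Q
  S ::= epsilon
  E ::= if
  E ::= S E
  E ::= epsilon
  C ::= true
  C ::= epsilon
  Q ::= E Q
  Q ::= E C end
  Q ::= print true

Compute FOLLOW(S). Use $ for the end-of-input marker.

{$, end, if, print, true}

FIRST(C): from C::=true we get {true}; from C::=epsilon we get {epsilon}. So FIRST(C) = {epsilon, true}.
FIRST(S): from S::=Q we get {end, if, print, true}; from S::=epsilon we get {epsilon}. So FIRST(S) = {epsilon, end, if, print, true}.
FIRST(E): from E::=if we get {if}; from E::=S E we get {epsilon, end, if, print, true}; from E::=epsilon we get {epsilon}. So FIRST(E) = {epsilon, end, if, print, true}.
FIRST(Q): from Q::=E Q we get {end, if, print, true}; from Q::=E C end we get {end, if, print, true}; from Q::=print true we get {print}. So FIRST(Q) = {end, if, print, true}.
FOLLOW(S) includes $ since S is the start symbol.
FOLLOW(E): in E::=S E, the suffix after E is empty (adds nothing new); in Q::=E Q, E is followed by Q with FIRST {end, if, print, true}; in Q::=E C end, E is followed by C end with FIRST {end, true}. Thus FOLLOW(E) = {end, if, print, true}.
FOLLOW(S): in E::=S E, S is followed by E with FIRST {epsilon, end, if, print, true}; in E::=S E, the suffix after S is nullable, so FOLLOW(S) ⊇ FOLLOW(E) = {end, if, print, true}. Thus FOLLOW(S) = {$, end, if, print, true}.
FOLLOW(C): in Q::=E C end, C is followed by end with FIRST {end}. Thus FOLLOW(C) = {end}.
FOLLOW(Q): in S::=Q, the suffix after Q is empty, so FOLLOW(Q) ⊇ FOLLOW(S) = {$, end, if, print, true}; in Q::=E Q, the suffix after Q is empty (adds nothing new). Thus FOLLOW(Q) = {$, end, if, print, true}.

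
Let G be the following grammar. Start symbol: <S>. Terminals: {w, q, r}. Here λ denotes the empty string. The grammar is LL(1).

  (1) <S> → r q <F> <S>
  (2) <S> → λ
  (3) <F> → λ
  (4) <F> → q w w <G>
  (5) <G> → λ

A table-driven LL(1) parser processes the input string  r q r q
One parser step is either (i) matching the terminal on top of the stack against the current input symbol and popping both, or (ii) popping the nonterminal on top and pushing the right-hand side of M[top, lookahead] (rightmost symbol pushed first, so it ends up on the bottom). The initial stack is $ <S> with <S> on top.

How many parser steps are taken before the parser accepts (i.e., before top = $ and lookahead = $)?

9

     Stack          Input      Action
  1  $ <S>          r q r q $  expand <S> → r q <F> <S>
  2  $ <S> <F> q r  r q r q $  match r
  3  $ <S> <F> q    q r q $    match q
  4  $ <S> <F>      r q $      expand <F> → λ
  5  $ <S>          r q $      expand <S> → r q <F> <S>
  6  $ <S> <F> q r  r q $      match r
  7  $ <S> <F> q    q $        match q
  8  $ <S> <F>      $          expand <F> → λ
  9  $ <S>          $          expand <S> → λ
Accept reached after 9 steps.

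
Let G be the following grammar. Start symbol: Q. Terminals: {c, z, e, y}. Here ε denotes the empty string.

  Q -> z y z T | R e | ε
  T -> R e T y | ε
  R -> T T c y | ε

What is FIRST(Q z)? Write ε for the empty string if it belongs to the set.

FIRST(Q) = {ε, c, e, z}  (via R e)
FIRST(T) = {ε, c, e}  (via R e T y)
FIRST(R) = {ε, c, e}  (via T T c y)
FIRST(Q z): take FIRST of each symbol in turn, carrying on past any symbol whose FIRST contains ε; result {c, e, z}.

{c, e, z}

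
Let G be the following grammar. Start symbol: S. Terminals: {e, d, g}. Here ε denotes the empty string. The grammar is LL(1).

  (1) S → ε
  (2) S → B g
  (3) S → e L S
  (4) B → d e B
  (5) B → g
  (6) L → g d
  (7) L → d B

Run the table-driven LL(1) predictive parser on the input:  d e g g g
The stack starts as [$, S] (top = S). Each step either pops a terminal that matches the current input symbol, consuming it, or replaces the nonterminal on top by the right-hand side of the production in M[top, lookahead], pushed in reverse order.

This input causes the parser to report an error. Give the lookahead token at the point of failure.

step 1: stack=$ S  input=d e g g g $  — expand S → B g
step 2: stack=$ g B  input=d e g g g $  — expand B → d e B
step 3: stack=$ g B e d  input=d e g g g $  — match d
step 4: stack=$ g B e  input=e g g g $  — match e
step 5: stack=$ g B  input=g g g $  — expand B → g
step 6: stack=$ g g  input=g g g $  — match g
step 7: stack=$ g  input=g g $  — match g
step 8: stack=$  input=g $  — error: stack empty but input remains

g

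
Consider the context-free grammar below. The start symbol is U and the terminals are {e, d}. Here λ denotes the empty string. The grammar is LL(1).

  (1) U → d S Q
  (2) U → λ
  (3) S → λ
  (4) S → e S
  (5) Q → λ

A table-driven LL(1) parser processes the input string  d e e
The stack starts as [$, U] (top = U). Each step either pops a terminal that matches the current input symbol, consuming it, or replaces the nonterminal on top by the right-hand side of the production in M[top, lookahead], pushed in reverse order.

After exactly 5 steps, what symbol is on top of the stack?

step 1: stack=$ U  input=d e e $  — expand U → d S Q
step 2: stack=$ Q S d  input=d e e $  — match d
step 3: stack=$ Q S  input=e e $  — expand S → e S
step 4: stack=$ Q S e  input=e e $  — match e
step 5: stack=$ Q S  input=e $  — expand S → e S
Stack after step 5: $ Q S e (top = e).

e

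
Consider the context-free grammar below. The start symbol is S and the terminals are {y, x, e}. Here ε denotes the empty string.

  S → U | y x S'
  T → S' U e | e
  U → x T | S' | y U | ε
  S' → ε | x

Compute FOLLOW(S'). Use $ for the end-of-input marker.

FIRST(S'): from S'→ε we get {ε}; from S'→x we get {x}. So FIRST(S') = {ε, x}.
FIRST(U): from U→x T we get {x}; from U→S' we get {ε, x}; from U→y U we get {y}; from U→ε we get {ε}. So FIRST(U) = {ε, x, y}.
FIRST(S): from S→U we get {ε, x, y}; from S→y x S' we get {y}. So FIRST(S) = {ε, x, y}.
FIRST(T): from T→S' U e we get {e, x, y}; from T→e we get {e}. So FIRST(T) = {e, x, y}.
FOLLOW(S) includes $ since S is the start symbol.
FOLLOW(S): S appears on no right-hand side. Thus FOLLOW(S) = {$}.
FOLLOW(U): in S→U, the suffix after U is empty, so FOLLOW(U) ⊇ FOLLOW(S) = {$}; in T→S' U e, U is followed by e with FIRST {e}; in U→y U, the suffix after U is empty (adds nothing new). Thus FOLLOW(U) = {$, e}.
FOLLOW(T): in U→x T, the suffix after T is empty, so FOLLOW(T) ⊇ FOLLOW(U) = {$, e}. Thus FOLLOW(T) = {$, e}.
FOLLOW(S'): in S→y x S', the suffix after S' is empty, so FOLLOW(S') ⊇ FOLLOW(S) = {$}; in T→S' U e, S' is followed by U e with FIRST {e, x, y}; in U→S', the suffix after S' is empty, so FOLLOW(S') ⊇ FOLLOW(U) = {$, e}. Thus FOLLOW(S') = {$, e, x, y}.

{$, e, x, y}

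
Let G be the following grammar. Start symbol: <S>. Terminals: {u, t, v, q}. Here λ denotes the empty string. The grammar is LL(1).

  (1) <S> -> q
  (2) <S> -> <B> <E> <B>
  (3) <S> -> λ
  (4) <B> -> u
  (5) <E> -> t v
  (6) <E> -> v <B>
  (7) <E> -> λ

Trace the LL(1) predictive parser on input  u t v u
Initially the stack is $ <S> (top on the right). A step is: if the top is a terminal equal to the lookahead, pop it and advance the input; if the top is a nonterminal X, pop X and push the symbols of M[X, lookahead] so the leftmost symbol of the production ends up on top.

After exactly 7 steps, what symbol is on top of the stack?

     Stack          Input      Action
  1  $ <S>          u t v u $  expand <S> -> <B> <E> <B>
  2  $ <B> <E> <B>  u t v u $  expand <B> -> u
  3  $ <B> <E> u    u t v u $  match u
  4  $ <B> <E>      t v u $    expand <E> -> t v
  5  $ <B> v t      t v u $    match t
  6  $ <B> v        v u $      match v
  7  $ <B>          u $        expand <B> -> u
Stack after step 7: $ u (top = u).

u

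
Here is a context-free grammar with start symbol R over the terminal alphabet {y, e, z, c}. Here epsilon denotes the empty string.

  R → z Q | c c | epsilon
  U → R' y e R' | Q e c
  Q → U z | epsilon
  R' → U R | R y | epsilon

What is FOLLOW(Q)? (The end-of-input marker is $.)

FIRST(R): from R→z Q we get {z}; from R→c c we get {c}; from R→epsilon we get {epsilon}. So FIRST(R) = {epsilon, c, z}.
FIRST(U): from U→R' y e R' we get {c, e, y, z}; from U→Q e c we get {c, e, y, z}. So FIRST(U) = {c, e, y, z}.
FIRST(Q): from Q→U z we get {c, e, y, z}; from Q→epsilon we get {epsilon}. So FIRST(Q) = {epsilon, c, e, y, z}.
FIRST(R'): from R'→U R we get {c, e, y, z}; from R'→R y we get {c, y, z}; from R'→epsilon we get {epsilon}. So FIRST(R') = {epsilon, c, e, y, z}.
FOLLOW(R) includes $ since R is the start symbol.
FOLLOW(R): in R'→U R, the suffix after R is empty, so FOLLOW(R) ⊇ FOLLOW(R') = {c, y, z}; in R'→R y, R is followed by y with FIRST {y}. Thus FOLLOW(R) = {$, c, y, z}.
FOLLOW(Q): in R→z Q, the suffix after Q is empty, so FOLLOW(Q) ⊇ FOLLOW(R) = {$, c, y, z}; in U→Q e c, Q is followed by e c with FIRST {e}. Thus FOLLOW(Q) = {$, c, e, y, z}.
FOLLOW(U): in Q→U z, U is followed by z with FIRST {z}; in R'→U R, U is followed by R with FIRST {epsilon, c, z}; in R'→U R, the suffix after U is nullable, so FOLLOW(U) ⊇ FOLLOW(R') = {c, y, z}. Thus FOLLOW(U) = {c, y, z}.
FOLLOW(R'): in U→R' y e R' (occurrence 1), R' is followed by y e R' with FIRST {y}; in U→R' y e R' (occurrence 2), the suffix after R' is empty, so FOLLOW(R') ⊇ FOLLOW(U) = {c, y, z}. Thus FOLLOW(R') = {c, y, z}.

{$, c, e, y, z}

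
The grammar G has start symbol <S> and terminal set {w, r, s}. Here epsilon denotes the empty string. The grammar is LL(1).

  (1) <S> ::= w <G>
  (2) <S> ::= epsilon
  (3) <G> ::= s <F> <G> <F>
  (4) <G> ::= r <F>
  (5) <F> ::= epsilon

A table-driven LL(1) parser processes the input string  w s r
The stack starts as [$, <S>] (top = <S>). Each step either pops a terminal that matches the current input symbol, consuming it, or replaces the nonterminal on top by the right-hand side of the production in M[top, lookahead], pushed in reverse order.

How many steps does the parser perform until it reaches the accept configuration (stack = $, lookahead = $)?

9

     Stack            Input    Action
  1  $ <S>            w s r $  expand <S> ::= w <G>
  2  $ <G> w          w s r $  match w
  3  $ <G>            s r $    expand <G> ::= s <F> <G> <F>
  4  $ <F> <G> <F> s  s r $    match s
  5  $ <F> <G> <F>    r $      expand <F> ::= epsilon
  6  $ <F> <G>        r $      expand <G> ::= r <F>
  7  $ <F> <F> r      r $      match r
  8  $ <F> <F>        $        expand <F> ::= epsilon
  9  $ <F>            $        expand <F> ::= epsilon
Accept reached after 9 steps.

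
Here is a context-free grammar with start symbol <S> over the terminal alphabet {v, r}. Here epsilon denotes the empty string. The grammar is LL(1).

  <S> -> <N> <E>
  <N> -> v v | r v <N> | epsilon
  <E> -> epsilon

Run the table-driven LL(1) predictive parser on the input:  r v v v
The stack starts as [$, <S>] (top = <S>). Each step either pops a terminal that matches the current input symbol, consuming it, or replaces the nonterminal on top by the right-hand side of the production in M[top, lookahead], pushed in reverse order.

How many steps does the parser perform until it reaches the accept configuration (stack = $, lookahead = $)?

step 1: stack=$ <S>  input=r v v v $  — expand <S> -> <N> <E>
step 2: stack=$ <E> <N>  input=r v v v $  — expand <N> -> r v <N>
step 3: stack=$ <E> <N> v r  input=r v v v $  — match r
step 4: stack=$ <E> <N> v  input=v v v $  — match v
step 5: stack=$ <E> <N>  input=v v $  — expand <N> -> v v
step 6: stack=$ <E> v v  input=v v $  — match v
step 7: stack=$ <E> v  input=v $  — match v
step 8: stack=$ <E>  input=$  — expand <E> -> epsilon
Accept reached after 8 steps.

8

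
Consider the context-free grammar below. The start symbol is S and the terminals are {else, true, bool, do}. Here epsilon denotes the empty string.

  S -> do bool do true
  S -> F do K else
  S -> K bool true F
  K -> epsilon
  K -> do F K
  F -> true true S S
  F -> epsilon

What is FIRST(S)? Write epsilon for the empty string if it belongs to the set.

FIRST(K): from K->epsilon we get {epsilon}; from K->do F K we get {do}. So FIRST(K) = {epsilon, do}.
FIRST(F): from F->true true S S we get {true}; from F->epsilon we get {epsilon}. So FIRST(F) = {epsilon, true}.
FIRST(S): from S->do bool do true we get {do}; from S->F do K else we get {do, true}; from S->K bool true F we get {bool, do}. So FIRST(S) = {bool, do, true}.

{bool, do, true}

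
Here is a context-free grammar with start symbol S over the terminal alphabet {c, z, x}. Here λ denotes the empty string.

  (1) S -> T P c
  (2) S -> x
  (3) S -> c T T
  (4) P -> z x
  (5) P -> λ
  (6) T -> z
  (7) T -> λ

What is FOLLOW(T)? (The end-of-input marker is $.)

FIRST(P) = {λ, z}
FIRST(T) = {λ, z}
FIRST(S) = {c, x, z}  (via T P c)
FOLLOW(S) includes $ since S is the start symbol.
FOLLOW(S): S appears on no right-hand side. Thus FOLLOW(S) = {$}.
FOLLOW(P): in S->T P c, P is followed by c with FIRST {c}. Thus FOLLOW(P) = {c}.
FOLLOW(T): in S->T P c, T is followed by P c with FIRST {c, z}; in S->c T T (occurrence 1), T is followed by T with FIRST {λ, z}; in S->c T T (occurrence 1), the suffix after T is nullable, so FOLLOW(T) ⊇ FOLLOW(S) = {$}; in S->c T T (occurrence 2), the suffix after T is empty, so FOLLOW(T) ⊇ FOLLOW(S) = {$}. Thus FOLLOW(T) = {$, c, z}.

{$, c, z}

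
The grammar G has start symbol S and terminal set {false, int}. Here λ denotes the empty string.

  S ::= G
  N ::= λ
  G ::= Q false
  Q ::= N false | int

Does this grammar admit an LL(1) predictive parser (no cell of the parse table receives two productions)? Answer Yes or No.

Yes

FIRST(S) = {false, int}
FIRST(N) = {λ}
FIRST(G) = {false, int}
FIRST(Q) = {false, int}
FOLLOW(S) = {$}
FOLLOW(N) = {false}
FOLLOW(G) = {$}
FOLLOW(Q) = {false}
Each cell of M receives at most one production.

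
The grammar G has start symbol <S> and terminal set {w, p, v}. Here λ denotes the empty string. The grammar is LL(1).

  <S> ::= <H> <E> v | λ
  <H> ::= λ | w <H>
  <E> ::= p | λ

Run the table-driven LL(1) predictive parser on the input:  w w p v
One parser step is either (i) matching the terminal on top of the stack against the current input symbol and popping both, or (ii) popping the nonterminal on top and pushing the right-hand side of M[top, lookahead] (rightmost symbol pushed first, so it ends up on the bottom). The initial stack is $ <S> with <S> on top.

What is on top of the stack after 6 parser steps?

<E>

     Stack          Input      Action
  1  $ <S>          w w p v $  expand <S> ::= <H> <E> v
  2  $ v <E> <H>    w w p v $  expand <H> ::= w <H>
  3  $ v <E> <H> w  w w p v $  match w
  4  $ v <E> <H>    w p v $    expand <H> ::= w <H>
  5  $ v <E> <H> w  w p v $    match w
  6  $ v <E> <H>    p v $      expand <H> ::= λ
Stack after step 6: $ v <E> (top = <E>).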